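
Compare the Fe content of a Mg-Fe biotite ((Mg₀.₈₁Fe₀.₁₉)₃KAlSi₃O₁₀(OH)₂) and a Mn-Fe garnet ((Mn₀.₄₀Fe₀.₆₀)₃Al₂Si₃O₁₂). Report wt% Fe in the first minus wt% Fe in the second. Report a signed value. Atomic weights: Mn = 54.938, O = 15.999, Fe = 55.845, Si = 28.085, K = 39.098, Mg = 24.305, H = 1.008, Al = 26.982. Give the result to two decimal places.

-12.93 percentage points

M((Mg₀.₈₁Fe₀.₁₉)₃KAlSi₃O₁₀(OH)₂) = 435.232 g/mol, so wt% Fe = 31.832/435.232 × 100 = 7.31%.
M((Mn₀.₄₀Fe₀.₆₀)₃Al₂Si₃O₁₂) = 496.654 g/mol, so wt% Fe = 100.521/496.654 × 100 = 20.24%.
7.31 − 20.24 = -12.93 pp.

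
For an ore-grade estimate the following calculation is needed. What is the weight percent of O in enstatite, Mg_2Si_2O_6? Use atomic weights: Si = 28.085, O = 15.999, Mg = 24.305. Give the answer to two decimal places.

47.81 mass %

Formula mass = 2*24.305 + 2*28.085 + 6*15.999 = 200.774 g/mol, of which 95.994 g is O.
So O makes up 95.994/200.774 = 0.4781 of the mass, i.e. 47.81%.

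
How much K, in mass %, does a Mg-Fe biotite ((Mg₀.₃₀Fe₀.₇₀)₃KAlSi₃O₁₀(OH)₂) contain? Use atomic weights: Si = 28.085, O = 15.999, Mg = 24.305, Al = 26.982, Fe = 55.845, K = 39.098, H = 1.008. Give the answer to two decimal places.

Molar mass of (Mg₀.₃₀Fe₀.₇₀)₃KAlSi₃O₁₀(OH)₂: 0.90×24.305 + 2.10×55.845 + 1×39.098 + 1×26.982 + 3×28.085 + 12×15.999 + 2×1.008 = 483.488 g/mol.
Mass of K per formula unit: 1 × 39.098 = 39.098 g.
Weight fraction K = 39.098 / 483.488 = 0.0809.

8.09 mass %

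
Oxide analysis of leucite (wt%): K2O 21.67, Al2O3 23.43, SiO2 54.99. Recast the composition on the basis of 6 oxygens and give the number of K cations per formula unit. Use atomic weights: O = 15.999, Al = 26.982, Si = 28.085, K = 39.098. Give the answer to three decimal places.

1.004 K apfu

21.67 wt% K2O ÷ 94.195 g/mol = 0.23005 mol, giving 0.46010 K and 0.23005 O.
23.43 wt% Al2O3 ÷ 101.961 g/mol = 0.22979 mol, giving 0.45958 Al and 0.68937 O.
54.99 wt% SiO2 ÷ 60.083 g/mol = 0.91523 mol, giving 0.91523 Si and 1.83046 O.
Oxygen sums to 2.74988; scaling by 6/2.74988 = 2.18191 puts the formula on 6 O.
K: 0.46010 × 2.18191 = 1.004 atoms per formula unit.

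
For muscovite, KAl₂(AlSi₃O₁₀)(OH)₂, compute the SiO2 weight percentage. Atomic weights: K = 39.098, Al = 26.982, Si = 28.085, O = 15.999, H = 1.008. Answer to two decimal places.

M(KAl₂(AlSi₃O₁₀)(OH)₂) = 398.303 g/mol; M(SiO2) = 60.083 g/mol.
Moles SiO2 per formula unit = 3 Si ÷ 1 = 3.0000.
SiO2 fraction = (3.0000 × 60.083) / 398.303 = 180.249/398.303 = 0.4525.

45.25 wt%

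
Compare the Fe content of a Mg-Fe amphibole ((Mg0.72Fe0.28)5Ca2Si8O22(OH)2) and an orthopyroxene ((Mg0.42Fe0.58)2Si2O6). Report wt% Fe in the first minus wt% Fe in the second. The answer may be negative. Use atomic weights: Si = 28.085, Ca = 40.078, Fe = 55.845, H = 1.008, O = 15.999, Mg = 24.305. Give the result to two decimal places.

M((Mg0.72Fe0.28)5Ca2Si8O22(OH)2) = 856.509 g/mol, so wt% Fe = 78.183/856.509 × 100 = 9.13%.
M((Mg0.42Fe0.58)2Si2O6) = 237.360 g/mol, so wt% Fe = 64.780/237.360 × 100 = 27.29%.
9.13 − 27.29 = -18.16 pp.

-18.16 percentage points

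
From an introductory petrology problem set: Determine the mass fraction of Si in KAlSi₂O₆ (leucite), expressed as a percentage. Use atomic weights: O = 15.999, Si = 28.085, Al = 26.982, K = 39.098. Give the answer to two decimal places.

Molar mass of KAlSi₂O₆: 1×39.098 + 1×26.982 + 2×28.085 + 6×15.999 = 218.244 g/mol.
Mass of Si per formula unit: 2 × 28.085 = 56.170 g.
Weight fraction Si = 56.170 / 218.244 = 0.2574.

25.74 weight percent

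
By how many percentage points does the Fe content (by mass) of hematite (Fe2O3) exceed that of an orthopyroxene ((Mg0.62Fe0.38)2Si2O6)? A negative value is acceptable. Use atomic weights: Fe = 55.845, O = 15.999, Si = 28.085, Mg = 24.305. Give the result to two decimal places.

51.06 percentage points

M(Fe2O3) = 159.687 g/mol, so wt% Fe = 111.690/159.687 × 100 = 69.94%.
M((Mg0.62Fe0.38)2Si2O6) = 224.744 g/mol, so wt% Fe = 42.442/224.744 × 100 = 18.88%.
69.94 − 18.88 = 51.06 pp.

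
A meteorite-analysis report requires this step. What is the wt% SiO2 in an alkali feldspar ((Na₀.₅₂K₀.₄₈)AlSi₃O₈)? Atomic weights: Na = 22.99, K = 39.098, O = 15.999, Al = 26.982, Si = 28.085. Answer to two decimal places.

66.77 wt%

Formula mass = 269.951 g/mol.
3 Si → 3.0000 mol SiO2 per formula unit; M(SiO2) = 60.083, so SiO2 mass = 180.249 g.
180.249/269.951 × 100 = 66.77 wt%.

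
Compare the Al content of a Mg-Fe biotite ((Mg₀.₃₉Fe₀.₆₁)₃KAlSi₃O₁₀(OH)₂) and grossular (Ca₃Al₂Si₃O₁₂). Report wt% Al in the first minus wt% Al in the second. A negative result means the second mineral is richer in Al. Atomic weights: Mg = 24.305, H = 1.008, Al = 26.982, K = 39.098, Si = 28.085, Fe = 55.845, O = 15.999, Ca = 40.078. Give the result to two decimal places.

M((Mg₀.₃₉Fe₀.₆₁)₃KAlSi₃O₁₀(OH)₂) = 474.972 g/mol, so wt% Al = 26.982/474.972 × 100 = 5.68%.
M(Ca₃Al₂Si₃O₁₂) = 450.441 g/mol, so wt% Al = 53.964/450.441 × 100 = 11.98%.
5.68 − 11.98 = -6.30 pp.

-6.30 percentage points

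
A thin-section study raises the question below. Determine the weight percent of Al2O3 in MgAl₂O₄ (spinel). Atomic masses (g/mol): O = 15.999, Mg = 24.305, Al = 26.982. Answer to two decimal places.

Formula mass = 142.265 g/mol.
2 Al → 1.0000 mol Al2O3 per formula unit; M(Al2O3) = 101.961, so Al2O3 mass = 101.961 g.
101.961/142.265 × 100 = 71.67 wt%.

71.67 wt%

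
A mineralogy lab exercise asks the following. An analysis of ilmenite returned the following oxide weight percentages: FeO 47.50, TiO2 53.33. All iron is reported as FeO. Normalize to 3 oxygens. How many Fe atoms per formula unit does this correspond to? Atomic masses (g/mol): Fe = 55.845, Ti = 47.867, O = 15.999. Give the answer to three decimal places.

0.993 Fe apfu

47.50 wt% FeO ÷ 71.844 g/mol = 0.66115 mol, giving 0.66115 Fe and 0.66115 O.
53.33 wt% TiO2 ÷ 79.865 g/mol = 0.66775 mol, giving 0.66775 Ti and 1.33550 O.
Oxygen sums to 1.99665; scaling by 3/1.99665 = 1.50252 puts the formula on 3 O.
Fe: 0.66115 × 1.50252 = 0.993 atoms per formula unit.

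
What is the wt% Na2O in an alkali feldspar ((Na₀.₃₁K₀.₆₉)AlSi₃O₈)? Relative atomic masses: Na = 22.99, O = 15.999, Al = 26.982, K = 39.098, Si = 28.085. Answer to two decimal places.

3.51 wt%

Formula mass = 273.334 g/mol.
0.31 Na → 0.1550 mol Na2O per formula unit; M(Na2O) = 61.979, so Na2O mass = 9.607 g.
9.607/273.334 × 100 = 3.51 wt%.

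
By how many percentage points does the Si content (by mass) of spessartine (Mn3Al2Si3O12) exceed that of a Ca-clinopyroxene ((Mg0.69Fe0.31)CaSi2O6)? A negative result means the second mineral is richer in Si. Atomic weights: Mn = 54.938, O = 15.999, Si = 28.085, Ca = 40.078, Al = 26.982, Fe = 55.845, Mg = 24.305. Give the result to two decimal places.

-7.80 percentage points

M(Mn3Al2Si3O12) = 495.021 g/mol, so wt% Si = 84.255/495.021 × 100 = 17.02%.
M((Mg0.69Fe0.31)CaSi2O6) = 226.324 g/mol, so wt% Si = 56.170/226.324 × 100 = 24.82%.
17.02 − 24.82 = -7.80 pp.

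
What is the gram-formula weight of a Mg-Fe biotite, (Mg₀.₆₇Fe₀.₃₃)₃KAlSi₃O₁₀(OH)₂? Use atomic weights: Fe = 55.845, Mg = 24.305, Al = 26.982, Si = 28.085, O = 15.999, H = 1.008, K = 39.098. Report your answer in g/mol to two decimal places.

448.48 g/mol

M = 2.01*24.305 + 0.99*55.845 + 1*39.098 + 1*26.982 + 3*28.085 + 12*15.999 + 2*1.008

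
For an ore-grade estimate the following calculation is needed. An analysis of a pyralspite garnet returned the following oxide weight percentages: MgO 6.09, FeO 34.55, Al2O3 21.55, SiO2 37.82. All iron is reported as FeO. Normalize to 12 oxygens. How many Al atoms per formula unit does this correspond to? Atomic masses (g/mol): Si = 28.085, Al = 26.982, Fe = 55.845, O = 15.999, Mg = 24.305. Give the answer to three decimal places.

MgO: 6.09/40.304 = 0.15110 mol → 0.15110 mol Mg, 0.15110 mol O.
FeO: 34.55/71.844 = 0.48090 mol → 0.48090 mol Fe, 0.48090 mol O.
Al2O3: 21.55/101.961 = 0.21136 mol → 0.42272 mol Al, 0.63408 mol O.
SiO2: 37.82/60.083 = 0.62946 mol → 0.62946 mol Si, 1.25892 mol O.
Total oxygen = 2.52500 mol. Normalization factor = 12/2.52500 = 4.75248.
Al per 12 O = 0.42272 × 4.75248 = 2.009.

2.009 Al apfu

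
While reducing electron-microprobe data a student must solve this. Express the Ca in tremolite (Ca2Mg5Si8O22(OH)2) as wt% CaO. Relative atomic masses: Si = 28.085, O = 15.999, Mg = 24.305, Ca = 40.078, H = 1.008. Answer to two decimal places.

13.81 wt%

Molar mass of Ca2Mg5Si8O22(OH)2 = 2×40.078 + 5×24.305 + 8×28.085 + 24×15.999 + 2×1.008 = 812.353 g/mol.
Each formula unit contains 2 Ca, equivalent to 2/1 = 2.0000 mol CaO.
M(CaO) = 1×40.078 + 1×15.999 = 56.077 g/mol.
Mass of CaO per formula unit = 2.0000 × 56.077 = 112.154 g.
CaO wt% = 112.154 / 812.353 × 100 = 13.81%.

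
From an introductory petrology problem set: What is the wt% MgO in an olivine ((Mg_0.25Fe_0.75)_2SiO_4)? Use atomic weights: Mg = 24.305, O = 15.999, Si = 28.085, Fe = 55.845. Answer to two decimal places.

Formula mass = 188.001 g/mol.
0.50 Mg → 0.5000 mol MgO per formula unit; M(MgO) = 40.304, so MgO mass = 20.152 g.
20.152/188.001 × 100 = 10.72 wt%.

10.72 wt%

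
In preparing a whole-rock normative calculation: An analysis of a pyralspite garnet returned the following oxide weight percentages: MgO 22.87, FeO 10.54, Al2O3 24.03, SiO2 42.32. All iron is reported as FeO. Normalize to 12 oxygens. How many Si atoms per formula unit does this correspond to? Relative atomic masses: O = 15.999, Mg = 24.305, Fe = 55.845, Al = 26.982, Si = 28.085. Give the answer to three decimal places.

2.987 Si apfu

MgO (M=40.304): mol = 0.56744; Mg = 0.56744, O = 0.56744.
FeO (M=71.844): mol = 0.14671; Fe = 0.14671, O = 0.14671.
Al2O3 (M=101.961): mol = 0.23568; Al = 0.47136, O = 0.70704.
SiO2 (M=60.083): mol = 0.70436; Si = 0.70436, O = 1.40872.
ΣO = 2.82991; factor = 12/ΣO = 4.24042.
Si apfu = 0.70436 × 4.24042 = 2.987.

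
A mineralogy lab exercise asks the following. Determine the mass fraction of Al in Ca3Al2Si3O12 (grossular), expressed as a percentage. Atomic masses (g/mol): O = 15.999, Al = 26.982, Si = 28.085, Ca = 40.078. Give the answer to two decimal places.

Formula mass = 3·40.078 + 2·26.982 + 3·28.085 + 12·15.999 = 450.441 g/mol, of which 53.964 g is Al.
So Al makes up 53.964/450.441 = 0.1198 of the mass, i.e. 11.98%.

11.98 mass %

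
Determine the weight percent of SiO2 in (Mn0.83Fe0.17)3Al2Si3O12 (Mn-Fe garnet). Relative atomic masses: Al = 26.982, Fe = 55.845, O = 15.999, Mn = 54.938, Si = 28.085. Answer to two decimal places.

36.38 wt%

Formula mass = 495.484 g/mol.
3 Si → 3.0000 mol SiO2 per formula unit; M(SiO2) = 60.083, so SiO2 mass = 180.249 g.
180.249/495.484 × 100 = 36.38 wt%.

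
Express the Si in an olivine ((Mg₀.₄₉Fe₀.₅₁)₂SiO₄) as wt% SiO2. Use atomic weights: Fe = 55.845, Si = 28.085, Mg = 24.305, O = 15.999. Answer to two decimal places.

Formula mass = 172.862 g/mol.
1 Si → 1.0000 mol SiO2 per formula unit; M(SiO2) = 60.083, so SiO2 mass = 60.083 g.
60.083/172.862 × 100 = 34.76 wt%.

34.76 wt%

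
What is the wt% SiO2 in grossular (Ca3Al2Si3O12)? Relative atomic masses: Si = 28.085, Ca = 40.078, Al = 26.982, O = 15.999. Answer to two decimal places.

Molar mass of Ca3Al2Si3O12 = 3·40.078 + 2·26.982 + 3·28.085 + 12·15.999 = 450.441 g/mol.
Each formula unit contains 3 Si, equivalent to 3/1 = 3.0000 mol SiO2.
M(SiO2) = 1×28.085 + 2×15.999 = 60.083 g/mol.
Mass of SiO2 per formula unit = 3.0000 × 60.083 = 180.249 g.
SiO2 wt% = 180.249 / 450.441 × 100 = 40.02%.

40.02 wt%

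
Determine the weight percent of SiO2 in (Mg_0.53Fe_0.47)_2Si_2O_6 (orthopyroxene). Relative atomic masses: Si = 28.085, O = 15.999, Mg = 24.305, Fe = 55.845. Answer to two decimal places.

M((Mg_0.53Fe_0.47)_2Si_2O_6) = 230.422 g/mol; M(SiO2) = 60.083 g/mol.
Moles SiO2 per formula unit = 2 Si ÷ 1 = 2.0000.
SiO2 fraction = (2.0000 × 60.083) / 230.422 = 120.166/230.422 = 0.5215.

52.15 wt%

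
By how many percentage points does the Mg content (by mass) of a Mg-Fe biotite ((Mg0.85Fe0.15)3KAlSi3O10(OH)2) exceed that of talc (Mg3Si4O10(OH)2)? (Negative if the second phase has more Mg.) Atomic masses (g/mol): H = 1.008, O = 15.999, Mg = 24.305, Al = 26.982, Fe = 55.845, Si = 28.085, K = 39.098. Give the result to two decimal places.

-4.86 percentage points

First mineral: 61.978 g Mg in 431.447 g formula = 14.37 wt% Mg.
Second mineral: 72.915 g Mg in 379.259 g formula = 19.23 wt% Mg.
14.37% − 19.23% gives a difference of -4.86 percentage points.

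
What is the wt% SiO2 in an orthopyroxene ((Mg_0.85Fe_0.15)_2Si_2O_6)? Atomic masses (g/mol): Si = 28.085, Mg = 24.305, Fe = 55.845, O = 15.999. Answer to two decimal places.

Formula mass = 210.236 g/mol.
2 Si → 2.0000 mol SiO2 per formula unit; M(SiO2) = 60.083, so SiO2 mass = 120.166 g.
120.166/210.236 × 100 = 57.16 wt%.

57.16 wt%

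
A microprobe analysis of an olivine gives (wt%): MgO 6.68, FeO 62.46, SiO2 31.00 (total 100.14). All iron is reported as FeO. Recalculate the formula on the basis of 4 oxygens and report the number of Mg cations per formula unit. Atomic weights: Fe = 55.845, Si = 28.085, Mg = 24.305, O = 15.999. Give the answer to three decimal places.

MgO (M=40.304): mol = 0.16574; Mg = 0.16574, O = 0.16574.
FeO (M=71.844): mol = 0.86938; Fe = 0.86938, O = 0.86938.
SiO2 (M=60.083): mol = 0.51595; Si = 0.51595, O = 1.03190.
ΣO = 2.06702; factor = 4/ΣO = 1.93515.
Mg apfu = 0.16574 × 1.93515 = 0.321.

0.321 Mg apfu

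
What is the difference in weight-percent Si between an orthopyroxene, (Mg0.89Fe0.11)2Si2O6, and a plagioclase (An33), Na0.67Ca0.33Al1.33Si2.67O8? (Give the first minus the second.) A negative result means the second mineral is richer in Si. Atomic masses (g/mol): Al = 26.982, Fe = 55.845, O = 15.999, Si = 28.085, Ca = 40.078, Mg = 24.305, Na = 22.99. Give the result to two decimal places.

-0.99 percentage points

First mineral: 56.170 g Si in 207.713 g formula = 27.04 wt% Si.
Second mineral: 74.987 g Si in 267.494 g formula = 28.03 wt% Si.
27.04% − 28.03% gives a difference of -0.99 percentage points.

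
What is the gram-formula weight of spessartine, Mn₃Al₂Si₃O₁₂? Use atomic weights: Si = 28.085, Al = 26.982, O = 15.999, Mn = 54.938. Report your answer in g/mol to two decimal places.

Mn: 3 × 54.938 = 164.8140
Al: 2 × 26.982 = 53.9640
Si: 3 × 28.085 = 84.2550
O: 12 × 15.999 = 191.9880
Summing the contributions gives the formula mass.

495.02 g/mol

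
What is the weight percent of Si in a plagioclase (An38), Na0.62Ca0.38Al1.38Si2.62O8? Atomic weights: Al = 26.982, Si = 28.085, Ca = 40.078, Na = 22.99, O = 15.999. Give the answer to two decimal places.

Molar mass of Na0.62Ca0.38Al1.38Si2.62O8: 0.62·22.99 + 0.38·40.078 + 1.38·26.982 + 2.62·28.085 + 8·15.999 = 268.293 g/mol.
Mass of Si per formula unit: 2.62 × 28.085 = 73.583 g.
Weight fraction Si = 73.583 / 268.293 = 0.2743.

27.43 mass %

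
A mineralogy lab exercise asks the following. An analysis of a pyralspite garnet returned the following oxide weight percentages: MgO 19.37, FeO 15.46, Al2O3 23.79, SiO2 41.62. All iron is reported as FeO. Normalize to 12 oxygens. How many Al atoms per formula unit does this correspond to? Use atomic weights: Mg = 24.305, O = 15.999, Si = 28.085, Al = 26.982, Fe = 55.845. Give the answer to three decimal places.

2.013 Al apfu

19.37 wt% MgO ÷ 40.304 g/mol = 0.48060 mol, giving 0.48060 Mg and 0.48060 O.
15.46 wt% FeO ÷ 71.844 g/mol = 0.21519 mol, giving 0.21519 Fe and 0.21519 O.
23.79 wt% Al2O3 ÷ 101.961 g/mol = 0.23332 mol, giving 0.46664 Al and 0.69996 O.
41.62 wt% SiO2 ÷ 60.083 g/mol = 0.69271 mol, giving 0.69271 Si and 1.38542 O.
Oxygen sums to 2.78117; scaling by 12/2.78117 = 4.31473 puts the formula on 12 O.
Al: 0.46664 × 4.31473 = 2.013 atoms per formula unit.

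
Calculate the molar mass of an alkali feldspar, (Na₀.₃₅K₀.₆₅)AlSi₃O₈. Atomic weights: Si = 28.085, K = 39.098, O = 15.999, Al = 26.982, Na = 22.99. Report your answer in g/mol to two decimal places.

272.69 g/mol

The formula mass is the sum 0.35×22.99 + 0.65×39.098 + 1×26.982 + 3×28.085 + 8×15.999.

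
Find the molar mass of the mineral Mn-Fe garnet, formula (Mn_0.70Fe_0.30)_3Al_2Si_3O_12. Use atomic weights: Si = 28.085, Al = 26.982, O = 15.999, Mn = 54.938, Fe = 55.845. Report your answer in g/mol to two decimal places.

495.84 g/mol

Mn: 2.10 × 54.938 = 115.3698
Fe: 0.90 × 55.845 = 50.2605
Al: 2 × 26.982 = 53.9640
Si: 3 × 28.085 = 84.2550
O: 12 × 15.999 = 191.9880
Summing the contributions gives the formula mass.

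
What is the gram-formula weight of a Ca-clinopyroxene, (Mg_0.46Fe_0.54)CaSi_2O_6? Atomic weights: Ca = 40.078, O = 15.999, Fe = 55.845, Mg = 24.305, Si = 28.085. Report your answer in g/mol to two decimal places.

Mg: 0.46 × 24.305 = 11.1803
Fe: 0.54 × 55.845 = 30.1563
Ca: 1 × 40.078 = 40.0780
Si: 2 × 28.085 = 56.1700
O: 6 × 15.999 = 95.9940
Summing the contributions gives the formula mass.

233.58 g/mol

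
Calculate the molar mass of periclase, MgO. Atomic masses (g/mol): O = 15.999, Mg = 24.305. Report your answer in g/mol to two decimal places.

40.30 g/mol

Mg: 1 × 24.305 = 24.3050
O: 1 × 15.999 = 15.9990
Summing the contributions gives the formula mass.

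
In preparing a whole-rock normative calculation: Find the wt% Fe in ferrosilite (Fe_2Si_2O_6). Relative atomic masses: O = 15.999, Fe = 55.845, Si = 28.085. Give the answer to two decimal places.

M(Fe_2Si_2O_6) = 263.854 g/mol.
Fe contributes 2 × 55.845 = 111.690 g per mole.
111.690/263.854 = 0.4233 → 42.33%.

42.33 wt%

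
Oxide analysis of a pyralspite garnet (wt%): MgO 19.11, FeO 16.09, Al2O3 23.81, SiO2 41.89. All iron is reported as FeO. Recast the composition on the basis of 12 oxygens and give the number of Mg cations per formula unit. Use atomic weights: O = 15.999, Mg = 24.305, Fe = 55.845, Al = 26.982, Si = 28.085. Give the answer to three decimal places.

MgO: 19.11/40.304 = 0.47415 mol → 0.47415 mol Mg, 0.47415 mol O.
FeO: 16.09/71.844 = 0.22396 mol → 0.22396 mol Fe, 0.22396 mol O.
Al2O3: 23.81/101.961 = 0.23352 mol → 0.46704 mol Al, 0.70056 mol O.
SiO2: 41.89/60.083 = 0.69720 mol → 0.69720 mol Si, 1.39440 mol O.
Total oxygen = 2.79307 mol. Normalization factor = 12/2.79307 = 4.29635.
Mg per 12 O = 0.47415 × 4.29635 = 2.037.

2.037 Mg apfu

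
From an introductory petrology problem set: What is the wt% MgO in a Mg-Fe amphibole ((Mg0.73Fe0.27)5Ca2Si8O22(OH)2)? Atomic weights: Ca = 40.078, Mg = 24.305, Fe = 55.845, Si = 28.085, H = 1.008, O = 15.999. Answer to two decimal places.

Molar mass of (Mg0.73Fe0.27)5Ca2Si8O22(OH)2 = 3.65×24.305 + 1.35×55.845 + 2×40.078 + 8×28.085 + 24×15.999 + 2×1.008 = 854.932 g/mol.
Each formula unit contains 3.65 Mg, equivalent to 3.65/1 = 3.6500 mol MgO.
M(MgO) = 1×24.305 + 1×15.999 = 40.304 g/mol.
Mass of MgO per formula unit = 3.6500 × 40.304 = 147.110 g.
MgO wt% = 147.110 / 854.932 × 100 = 17.21%.

17.21 wt%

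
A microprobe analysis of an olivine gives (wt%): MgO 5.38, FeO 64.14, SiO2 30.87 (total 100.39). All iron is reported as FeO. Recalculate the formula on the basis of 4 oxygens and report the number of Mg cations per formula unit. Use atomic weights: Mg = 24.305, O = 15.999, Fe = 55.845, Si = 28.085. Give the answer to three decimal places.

5.38 wt% MgO ÷ 40.304 g/mol = 0.13349 mol, giving 0.13349 Mg and 0.13349 O.
64.14 wt% FeO ÷ 71.844 g/mol = 0.89277 mol, giving 0.89277 Fe and 0.89277 O.
30.87 wt% SiO2 ÷ 60.083 g/mol = 0.51379 mol, giving 0.51379 Si and 1.02758 O.
Oxygen sums to 2.05384; scaling by 4/2.05384 = 1.94757 puts the formula on 4 O.
Mg: 0.13349 × 1.94757 = 0.260 atoms per formula unit.

0.260 Mg apfu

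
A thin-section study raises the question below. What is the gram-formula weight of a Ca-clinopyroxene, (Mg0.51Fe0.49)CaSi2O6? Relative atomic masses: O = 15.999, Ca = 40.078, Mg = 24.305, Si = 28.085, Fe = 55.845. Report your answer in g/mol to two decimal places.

The formula mass is the sum 0.51(24.305) + 0.49(55.845) + 1(40.078) + 2(28.085) + 6(15.999).

232.00 g/mol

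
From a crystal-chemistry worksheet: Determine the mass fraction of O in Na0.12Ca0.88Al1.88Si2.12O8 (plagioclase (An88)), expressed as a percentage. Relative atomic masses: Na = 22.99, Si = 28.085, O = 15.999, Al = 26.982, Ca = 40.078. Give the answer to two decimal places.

Molar mass of Na0.12Ca0.88Al1.88Si2.12O8: 0.12*22.99 + 0.88*40.078 + 1.88*26.982 + 2.12*28.085 + 8*15.999 = 276.286 g/mol.
Mass of O per formula unit: 8 × 15.999 = 127.992 g.
Weight fraction O = 127.992 / 276.286 = 0.4633.

46.33 wt%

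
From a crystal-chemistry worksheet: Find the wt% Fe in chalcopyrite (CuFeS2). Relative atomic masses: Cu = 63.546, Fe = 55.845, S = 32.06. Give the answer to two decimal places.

Molar mass of CuFeS2: 1×63.546 + 1×55.845 + 2×32.06 = 183.511 g/mol.
Mass of Fe per formula unit: 1 × 55.845 = 55.845 g.
Weight fraction Fe = 55.845 / 183.511 = 0.3043.

30.43 mass %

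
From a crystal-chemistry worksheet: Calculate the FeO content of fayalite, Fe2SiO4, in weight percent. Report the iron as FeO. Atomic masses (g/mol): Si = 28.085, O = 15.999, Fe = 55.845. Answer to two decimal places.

M(Fe2SiO4) = 203.771 g/mol; M(FeO) = 71.844 g/mol.
Moles FeO per formula unit = 2 Fe ÷ 1 = 2.0000.
FeO fraction = (2.0000 × 71.844) / 203.771 = 143.688/203.771 = 0.7051.

70.51 wt%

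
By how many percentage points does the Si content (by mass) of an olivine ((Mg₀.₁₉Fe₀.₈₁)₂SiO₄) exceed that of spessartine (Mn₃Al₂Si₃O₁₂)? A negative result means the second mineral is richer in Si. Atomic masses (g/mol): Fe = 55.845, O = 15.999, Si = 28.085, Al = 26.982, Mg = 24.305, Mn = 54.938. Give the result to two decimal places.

First mineral: 28.085 g Si in 191.786 g formula = 14.64 wt% Si.
Second mineral: 84.255 g Si in 495.021 g formula = 17.02 wt% Si.
14.64% − 17.02% gives a difference of -2.38 percentage points.

-2.38 percentage points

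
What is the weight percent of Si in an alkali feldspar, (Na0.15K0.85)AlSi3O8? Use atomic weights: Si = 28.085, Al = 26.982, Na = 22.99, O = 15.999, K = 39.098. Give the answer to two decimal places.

30.54 mass %

Formula mass = 0.15*22.99 + 0.85*39.098 + 1*26.982 + 3*28.085 + 8*15.999 = 275.911 g/mol, of which 84.255 g is Si.
So Si makes up 84.255/275.911 = 0.3054 of the mass, i.e. 30.54%.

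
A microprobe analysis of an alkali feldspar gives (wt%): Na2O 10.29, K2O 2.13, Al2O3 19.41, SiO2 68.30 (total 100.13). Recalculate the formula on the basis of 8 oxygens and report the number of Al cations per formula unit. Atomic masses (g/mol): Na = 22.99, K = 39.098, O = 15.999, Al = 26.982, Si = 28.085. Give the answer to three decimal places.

Na2O: 10.29/61.979 = 0.16602 mol → 0.33204 mol Na, 0.16602 mol O.
K2O: 2.13/94.195 = 0.02261 mol → 0.04522 mol K, 0.02261 mol O.
Al2O3: 19.41/101.961 = 0.19037 mol → 0.38074 mol Al, 0.57111 mol O.
SiO2: 68.30/60.083 = 1.13676 mol → 1.13676 mol Si, 2.27352 mol O.
Total oxygen = 3.03326 mol. Normalization factor = 8/3.03326 = 2.63743.
Al per 8 O = 0.38074 × 2.63743 = 1.004.

1.004 Al apfu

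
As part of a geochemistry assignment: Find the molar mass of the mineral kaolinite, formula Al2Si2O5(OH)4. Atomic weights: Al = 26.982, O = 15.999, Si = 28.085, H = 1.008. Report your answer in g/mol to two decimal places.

The formula mass is the sum 2×26.982 + 2×28.085 + 9×15.999 + 4×1.008.

258.16 g/mol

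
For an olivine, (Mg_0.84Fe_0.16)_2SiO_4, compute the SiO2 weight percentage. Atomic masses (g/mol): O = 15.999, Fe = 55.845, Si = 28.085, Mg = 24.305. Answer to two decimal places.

M((Mg_0.84Fe_0.16)_2SiO_4) = 150.784 g/mol; M(SiO2) = 60.083 g/mol.
Moles SiO2 per formula unit = 1 Si ÷ 1 = 1.0000.
SiO2 fraction = (1.0000 × 60.083) / 150.784 = 60.083/150.784 = 0.3985.

39.85 wt%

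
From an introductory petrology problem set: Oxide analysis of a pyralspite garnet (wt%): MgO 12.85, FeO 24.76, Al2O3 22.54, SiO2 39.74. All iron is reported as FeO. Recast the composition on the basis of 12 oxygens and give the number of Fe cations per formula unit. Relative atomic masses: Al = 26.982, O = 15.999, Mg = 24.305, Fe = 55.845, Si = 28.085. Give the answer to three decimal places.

MgO: 12.85/40.304 = 0.31883 mol → 0.31883 mol Mg, 0.31883 mol O.
FeO: 24.76/71.844 = 0.34464 mol → 0.34464 mol Fe, 0.34464 mol O.
Al2O3: 22.54/101.961 = 0.22106 mol → 0.44212 mol Al, 0.66318 mol O.
SiO2: 39.74/60.083 = 0.66142 mol → 0.66142 mol Si, 1.32284 mol O.
Total oxygen = 2.64949 mol. Normalization factor = 12/2.64949 = 4.52917.
Fe per 12 O = 0.34464 × 4.52917 = 1.561.

1.561 Fe apfu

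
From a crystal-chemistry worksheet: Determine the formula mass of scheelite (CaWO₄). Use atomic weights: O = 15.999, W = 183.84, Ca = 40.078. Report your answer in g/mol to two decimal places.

287.91 g/mol

The formula mass is the sum 1(40.078) + 1(183.84) + 4(15.999).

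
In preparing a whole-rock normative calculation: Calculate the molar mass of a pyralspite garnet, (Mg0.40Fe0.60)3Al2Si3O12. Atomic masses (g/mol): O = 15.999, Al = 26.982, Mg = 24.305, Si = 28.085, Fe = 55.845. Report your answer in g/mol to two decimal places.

459.89 g/mol

M = 1.20*24.305 + 1.80*55.845 + 2*26.982 + 3*28.085 + 12*15.999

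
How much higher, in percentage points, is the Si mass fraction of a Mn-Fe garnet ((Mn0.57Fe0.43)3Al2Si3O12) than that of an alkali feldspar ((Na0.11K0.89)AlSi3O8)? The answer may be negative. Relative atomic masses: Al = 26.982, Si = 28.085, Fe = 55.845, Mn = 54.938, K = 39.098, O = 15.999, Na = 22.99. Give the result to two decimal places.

Si in (Mn0.57Fe0.43)3Al2Si3O12: molar mass 496.191 g/mol; 3×28.085 = 84.255 g → 16.98 wt%.
Si in (Na0.11K0.89)AlSi3O8: molar mass 276.555 g/mol; 3×28.085 = 84.255 g → 30.47 wt%.
Difference = 16.98 − 30.47 = -13.49 percentage points.

-13.49 percentage points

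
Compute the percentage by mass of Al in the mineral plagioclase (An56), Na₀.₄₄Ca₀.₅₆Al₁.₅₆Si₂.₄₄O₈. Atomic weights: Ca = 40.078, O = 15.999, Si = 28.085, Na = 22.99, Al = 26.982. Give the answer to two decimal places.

Molar mass of Na₀.₄₄Ca₀.₅₆Al₁.₅₆Si₂.₄₄O₈: 0.44·22.99 + 0.56·40.078 + 1.56·26.982 + 2.44·28.085 + 8·15.999 = 271.171 g/mol.
Mass of Al per formula unit: 1.56 × 26.982 = 42.092 g.
Weight fraction Al = 42.092 / 271.171 = 0.1552.

15.52 weight percent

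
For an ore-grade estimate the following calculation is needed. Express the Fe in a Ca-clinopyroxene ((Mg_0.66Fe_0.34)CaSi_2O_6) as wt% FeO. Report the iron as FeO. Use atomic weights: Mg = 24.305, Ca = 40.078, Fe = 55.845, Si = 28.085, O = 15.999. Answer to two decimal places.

10.75 wt%

Molar mass of (Mg_0.66Fe_0.34)CaSi_2O_6 = 0.66×24.305 + 0.34×55.845 + 1×40.078 + 2×28.085 + 6×15.999 = 227.271 g/mol.
Each formula unit contains 0.34 Fe, equivalent to 0.34/1 = 0.3400 mol FeO.
M(FeO) = 1×55.845 + 1×15.999 = 71.844 g/mol.
Mass of FeO per formula unit = 0.3400 × 71.844 = 24.427 g.
FeO wt% = 24.427 / 227.271 × 100 = 10.75%.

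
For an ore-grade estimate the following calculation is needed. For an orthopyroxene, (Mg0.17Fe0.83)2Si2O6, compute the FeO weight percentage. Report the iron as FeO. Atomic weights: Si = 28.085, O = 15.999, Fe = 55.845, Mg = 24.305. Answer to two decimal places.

Formula mass = 253.130 g/mol.
1.66 Fe → 1.6600 mol FeO per formula unit; M(FeO) = 71.844, so FeO mass = 119.261 g.
119.261/253.130 × 100 = 47.11 wt%.

47.11 wt%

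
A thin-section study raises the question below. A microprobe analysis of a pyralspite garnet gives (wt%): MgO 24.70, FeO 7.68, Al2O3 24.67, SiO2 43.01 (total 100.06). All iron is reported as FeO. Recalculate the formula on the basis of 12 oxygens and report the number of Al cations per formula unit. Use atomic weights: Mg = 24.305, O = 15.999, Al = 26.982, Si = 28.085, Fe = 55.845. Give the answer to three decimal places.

24.70 wt% MgO ÷ 40.304 g/mol = 0.61284 mol, giving 0.61284 Mg and 0.61284 O.
7.68 wt% FeO ÷ 71.844 g/mol = 0.10690 mol, giving 0.10690 Fe and 0.10690 O.
24.67 wt% Al2O3 ÷ 101.961 g/mol = 0.24196 mol, giving 0.48392 Al and 0.72588 O.
43.01 wt% SiO2 ÷ 60.083 g/mol = 0.71584 mol, giving 0.71584 Si and 1.43168 O.
Oxygen sums to 2.87730; scaling by 12/2.87730 = 4.17058 puts the formula on 12 O.
Al: 0.48392 × 4.17058 = 2.018 atoms per formula unit.

2.018 Al apfu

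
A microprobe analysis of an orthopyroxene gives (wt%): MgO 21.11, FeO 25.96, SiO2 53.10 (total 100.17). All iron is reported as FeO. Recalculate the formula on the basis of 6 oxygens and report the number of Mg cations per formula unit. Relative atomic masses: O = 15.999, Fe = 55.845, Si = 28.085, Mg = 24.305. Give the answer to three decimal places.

MgO: 21.11/40.304 = 0.52377 mol → 0.52377 mol Mg, 0.52377 mol O.
FeO: 25.96/71.844 = 0.36134 mol → 0.36134 mol Fe, 0.36134 mol O.
SiO2: 53.10/60.083 = 0.88378 mol → 0.88378 mol Si, 1.76756 mol O.
Total oxygen = 2.65267 mol. Normalization factor = 6/2.65267 = 2.26187.
Mg per 6 O = 0.52377 × 2.26187 = 1.185.

1.185 Mg apfu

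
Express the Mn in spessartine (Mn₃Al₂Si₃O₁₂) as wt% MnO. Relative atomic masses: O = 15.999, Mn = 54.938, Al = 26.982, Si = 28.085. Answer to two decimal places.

M(Mn₃Al₂Si₃O₁₂) = 495.021 g/mol; M(MnO) = 70.937 g/mol.
Moles MnO per formula unit = 3 Mn ÷ 1 = 3.0000.
MnO fraction = (3.0000 × 70.937) / 495.021 = 212.811/495.021 = 0.4299.

42.99 wt%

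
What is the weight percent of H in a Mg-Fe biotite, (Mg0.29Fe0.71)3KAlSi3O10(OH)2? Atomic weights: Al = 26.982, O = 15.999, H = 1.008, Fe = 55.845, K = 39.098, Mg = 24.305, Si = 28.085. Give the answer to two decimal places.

Molar mass of (Mg0.29Fe0.71)3KAlSi3O10(OH)2: 0.87*24.305 + 2.13*55.845 + 1*39.098 + 1*26.982 + 3*28.085 + 12*15.999 + 2*1.008 = 484.434 g/mol.
Mass of H per formula unit: 2 × 1.008 = 2.016 g.
Weight fraction H = 2.016 / 484.434 = 0.0042.

0.42 weight percent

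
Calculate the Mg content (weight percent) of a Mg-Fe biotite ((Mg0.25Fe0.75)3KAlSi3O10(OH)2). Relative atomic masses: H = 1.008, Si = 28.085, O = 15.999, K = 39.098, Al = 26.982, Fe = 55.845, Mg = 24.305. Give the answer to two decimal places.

Molar mass of (Mg0.25Fe0.75)3KAlSi3O10(OH)2: 0.75·24.305 + 2.25·55.845 + 1·39.098 + 1·26.982 + 3·28.085 + 12·15.999 + 2·1.008 = 488.219 g/mol.
Mass of Mg per formula unit: 0.75 × 24.305 = 18.229 g.
Weight fraction Mg = 18.229 / 488.219 = 0.0373.

3.73 weight percent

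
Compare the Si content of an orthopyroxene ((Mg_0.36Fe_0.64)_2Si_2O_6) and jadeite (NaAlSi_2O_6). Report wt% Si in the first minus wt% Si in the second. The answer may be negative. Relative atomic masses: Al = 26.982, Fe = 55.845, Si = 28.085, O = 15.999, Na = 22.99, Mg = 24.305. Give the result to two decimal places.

Si in (Mg_0.36Fe_0.64)_2Si_2O_6: molar mass 241.145 g/mol; 2×28.085 = 56.170 g → 23.29 wt%.
Si in NaAlSi_2O_6: molar mass 202.136 g/mol; 2×28.085 = 56.170 g → 27.79 wt%.
Difference = 23.29 − 27.79 = -4.50 percentage points.

-4.50 percentage points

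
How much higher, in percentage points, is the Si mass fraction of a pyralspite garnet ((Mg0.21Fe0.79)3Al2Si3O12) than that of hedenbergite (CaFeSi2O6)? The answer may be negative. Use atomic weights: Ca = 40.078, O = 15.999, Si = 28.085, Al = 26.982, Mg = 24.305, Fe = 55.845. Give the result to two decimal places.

Si in (Mg0.21Fe0.79)3Al2Si3O12: molar mass 477.872 g/mol; 3×28.085 = 84.255 g → 17.63 wt%.
Si in CaFeSi2O6: molar mass 248.087 g/mol; 2×28.085 = 56.170 g → 22.64 wt%.
Difference = 17.63 − 22.64 = -5.01 percentage points.

-5.01 percentage points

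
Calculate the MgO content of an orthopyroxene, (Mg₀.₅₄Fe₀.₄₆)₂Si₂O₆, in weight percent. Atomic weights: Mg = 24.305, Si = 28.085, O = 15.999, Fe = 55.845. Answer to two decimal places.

Formula mass = 229.791 g/mol.
1.08 Mg → 1.0800 mol MgO per formula unit; M(MgO) = 40.304, so MgO mass = 43.528 g.
43.528/229.791 × 100 = 18.94 wt%.

18.94 wt%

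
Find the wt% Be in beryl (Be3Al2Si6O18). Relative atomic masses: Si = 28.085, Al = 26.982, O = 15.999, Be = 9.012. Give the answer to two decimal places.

Formula mass = 3×9.012 + 2×26.982 + 6×28.085 + 18×15.999 = 537.492 g/mol, of which 27.036 g is Be.
So Be makes up 27.036/537.492 = 0.0503 of the mass, i.e. 5.03%.

5.03 wt%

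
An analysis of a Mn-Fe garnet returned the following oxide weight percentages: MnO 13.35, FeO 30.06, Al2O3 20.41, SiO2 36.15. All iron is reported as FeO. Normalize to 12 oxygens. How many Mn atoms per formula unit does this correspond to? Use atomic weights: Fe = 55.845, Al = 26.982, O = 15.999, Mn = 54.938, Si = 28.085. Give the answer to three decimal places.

MnO: 13.35/70.937 = 0.18820 mol → 0.18820 mol Mn, 0.18820 mol O.
FeO: 30.06/71.844 = 0.41841 mol → 0.41841 mol Fe, 0.41841 mol O.
Al2O3: 20.41/101.961 = 0.20017 mol → 0.40034 mol Al, 0.60051 mol O.
SiO2: 36.15/60.083 = 0.60167 mol → 0.60167 mol Si, 1.20334 mol O.
Total oxygen = 2.41046 mol. Normalization factor = 12/2.41046 = 4.97830.
Mn per 12 O = 0.18820 × 4.97830 = 0.937.

0.937 Mn apfu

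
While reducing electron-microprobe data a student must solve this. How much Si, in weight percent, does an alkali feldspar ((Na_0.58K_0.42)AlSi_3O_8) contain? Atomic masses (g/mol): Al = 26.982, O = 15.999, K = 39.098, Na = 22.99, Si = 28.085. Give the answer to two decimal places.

31.32 weight percent

Molar mass of (Na_0.58K_0.42)AlSi_3O_8: 0.58×22.99 + 0.42×39.098 + 1×26.982 + 3×28.085 + 8×15.999 = 268.984 g/mol.
Mass of Si per formula unit: 3 × 28.085 = 84.255 g.
Weight fraction Si = 84.255 / 268.984 = 0.3132.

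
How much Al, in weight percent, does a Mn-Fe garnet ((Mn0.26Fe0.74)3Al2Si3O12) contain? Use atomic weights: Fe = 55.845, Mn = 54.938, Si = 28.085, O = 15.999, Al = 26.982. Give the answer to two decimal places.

10.86 weight percent

M((Mn0.26Fe0.74)3Al2Si3O12) = 497.035 g/mol.
Al contributes 2 × 26.982 = 53.964 g per mole.
53.964/497.035 = 0.1086 → 10.86%.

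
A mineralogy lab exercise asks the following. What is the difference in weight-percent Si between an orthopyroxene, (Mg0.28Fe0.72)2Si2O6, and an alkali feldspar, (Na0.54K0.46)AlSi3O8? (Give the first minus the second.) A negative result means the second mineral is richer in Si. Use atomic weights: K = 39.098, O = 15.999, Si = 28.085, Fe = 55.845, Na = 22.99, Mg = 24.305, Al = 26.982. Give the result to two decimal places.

M((Mg0.28Fe0.72)2Si2O6) = 246.192 g/mol, so wt% Si = 56.170/246.192 × 100 = 22.82%.
M((Na0.54K0.46)AlSi3O8) = 269.629 g/mol, so wt% Si = 84.255/269.629 × 100 = 31.25%.
22.82 − 31.25 = -8.43 pp.

-8.43 percentage points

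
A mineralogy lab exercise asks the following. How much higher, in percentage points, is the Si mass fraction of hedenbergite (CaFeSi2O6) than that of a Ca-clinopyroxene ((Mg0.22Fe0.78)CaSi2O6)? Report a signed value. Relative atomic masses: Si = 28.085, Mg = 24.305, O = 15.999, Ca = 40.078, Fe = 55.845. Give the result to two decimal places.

-0.65 percentage points

M(CaFeSi2O6) = 248.087 g/mol, so wt% Si = 56.170/248.087 × 100 = 22.64%.
M((Mg0.22Fe0.78)CaSi2O6) = 241.148 g/mol, so wt% Si = 56.170/241.148 × 100 = 23.29%.
22.64 − 23.29 = -0.65 pp.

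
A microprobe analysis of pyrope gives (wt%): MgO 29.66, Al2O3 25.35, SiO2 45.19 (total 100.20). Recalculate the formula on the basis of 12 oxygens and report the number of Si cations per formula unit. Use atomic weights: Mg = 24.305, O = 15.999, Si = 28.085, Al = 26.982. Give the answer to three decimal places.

3.023 Si apfu

29.66 wt% MgO ÷ 40.304 g/mol = 0.73591 mol, giving 0.73591 Mg and 0.73591 O.
25.35 wt% Al2O3 ÷ 101.961 g/mol = 0.24862 mol, giving 0.49724 Al and 0.74586 O.
45.19 wt% SiO2 ÷ 60.083 g/mol = 0.75213 mol, giving 0.75213 Si and 1.50426 O.
Oxygen sums to 2.98603; scaling by 12/2.98603 = 4.01871 puts the formula on 12 O.
Si: 0.75213 × 4.01871 = 3.023 atoms per formula unit.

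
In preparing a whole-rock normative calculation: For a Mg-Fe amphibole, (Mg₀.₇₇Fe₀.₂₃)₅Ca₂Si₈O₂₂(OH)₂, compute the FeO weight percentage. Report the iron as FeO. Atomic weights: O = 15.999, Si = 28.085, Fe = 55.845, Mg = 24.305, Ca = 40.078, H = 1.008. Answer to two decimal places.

9.74 wt%

Formula mass = 848.624 g/mol.
1.15 Fe → 1.1500 mol FeO per formula unit; M(FeO) = 71.844, so FeO mass = 82.621 g.
82.621/848.624 × 100 = 9.74 wt%.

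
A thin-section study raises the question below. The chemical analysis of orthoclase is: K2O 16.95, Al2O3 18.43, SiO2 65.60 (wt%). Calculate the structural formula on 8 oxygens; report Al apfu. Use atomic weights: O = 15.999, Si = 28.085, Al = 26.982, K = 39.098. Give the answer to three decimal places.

16.95 wt% K2O ÷ 94.195 g/mol = 0.17995 mol, giving 0.35990 K and 0.17995 O.
18.43 wt% Al2O3 ÷ 101.961 g/mol = 0.18076 mol, giving 0.36152 Al and 0.54228 O.
65.60 wt% SiO2 ÷ 60.083 g/mol = 1.09182 mol, giving 1.09182 Si and 2.18364 O.
Oxygen sums to 2.90587; scaling by 8/2.90587 = 2.75305 puts the formula on 8 O.
Al: 0.36152 × 2.75305 = 0.995 atoms per formula unit.

0.995 Al apfu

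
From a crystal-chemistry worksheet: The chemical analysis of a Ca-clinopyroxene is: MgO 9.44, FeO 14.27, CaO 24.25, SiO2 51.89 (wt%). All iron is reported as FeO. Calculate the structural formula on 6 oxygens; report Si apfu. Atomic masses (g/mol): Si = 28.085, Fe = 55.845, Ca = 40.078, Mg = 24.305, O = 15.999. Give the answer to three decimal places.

MgO (M=40.304): mol = 0.23422; Mg = 0.23422, O = 0.23422.
FeO (M=71.844): mol = 0.19862; Fe = 0.19862, O = 0.19862.
CaO (M=56.077): mol = 0.43244; Ca = 0.43244, O = 0.43244.
SiO2 (M=60.083): mol = 0.86364; Si = 0.86364, O = 1.72728.
ΣO = 2.59256; factor = 6/ΣO = 2.31431.
Si apfu = 0.86364 × 2.31431 = 1.999.

1.999 Si apfu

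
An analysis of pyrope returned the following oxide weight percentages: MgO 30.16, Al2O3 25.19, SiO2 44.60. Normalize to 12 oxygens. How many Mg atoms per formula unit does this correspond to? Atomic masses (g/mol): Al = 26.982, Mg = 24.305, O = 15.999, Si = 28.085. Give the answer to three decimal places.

MgO: 30.16/40.304 = 0.74831 mol → 0.74831 mol Mg, 0.74831 mol O.
Al2O3: 25.19/101.961 = 0.24706 mol → 0.49412 mol Al, 0.74118 mol O.
SiO2: 44.60/60.083 = 0.74231 mol → 0.74231 mol Si, 1.48462 mol O.
Total oxygen = 2.97411 mol. Normalization factor = 12/2.97411 = 4.03482.
Mg per 12 O = 0.74831 × 4.03482 = 3.019.

3.019 Mg apfu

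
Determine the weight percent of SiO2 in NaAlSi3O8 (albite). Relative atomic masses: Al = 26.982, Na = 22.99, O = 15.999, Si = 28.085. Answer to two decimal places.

Molar mass of NaAlSi3O8 = 1·22.99 + 1·26.982 + 3·28.085 + 8·15.999 = 262.219 g/mol.
Each formula unit contains 3 Si, equivalent to 3/1 = 3.0000 mol SiO2.
M(SiO2) = 1×28.085 + 2×15.999 = 60.083 g/mol.
Mass of SiO2 per formula unit = 3.0000 × 60.083 = 180.249 g.
SiO2 wt% = 180.249 / 262.219 × 100 = 68.74%.

68.74 wt%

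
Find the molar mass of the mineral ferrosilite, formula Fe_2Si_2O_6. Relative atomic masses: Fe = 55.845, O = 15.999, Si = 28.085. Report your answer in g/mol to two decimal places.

263.85 g/mol

The formula mass is the sum 2×55.845 + 2×28.085 + 6×15.999.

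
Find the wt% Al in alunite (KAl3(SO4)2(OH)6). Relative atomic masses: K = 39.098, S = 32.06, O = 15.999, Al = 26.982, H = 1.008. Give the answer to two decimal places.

M(KAl3(SO4)2(OH)6) = 414.198 g/mol.
Al contributes 3 × 26.982 = 80.946 g per mole.
80.946/414.198 = 0.1954 → 19.54%.

19.54 mass %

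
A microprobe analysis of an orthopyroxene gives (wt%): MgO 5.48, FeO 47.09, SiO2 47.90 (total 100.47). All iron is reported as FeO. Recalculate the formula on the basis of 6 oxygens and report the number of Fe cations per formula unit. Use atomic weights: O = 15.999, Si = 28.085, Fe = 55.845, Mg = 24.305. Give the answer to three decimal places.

MgO: 5.48/40.304 = 0.13597 mol → 0.13597 mol Mg, 0.13597 mol O.
FeO: 47.09/71.844 = 0.65545 mol → 0.65545 mol Fe, 0.65545 mol O.
SiO2: 47.90/60.083 = 0.79723 mol → 0.79723 mol Si, 1.59446 mol O.
Total oxygen = 2.38588 mol. Normalization factor = 6/2.38588 = 2.51480.
Fe per 6 O = 0.65545 × 2.51480 = 1.648.

1.648 Fe apfu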